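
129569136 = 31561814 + 98007322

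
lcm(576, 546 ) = 52416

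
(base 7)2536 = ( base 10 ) 958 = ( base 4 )32332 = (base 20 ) 27i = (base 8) 1676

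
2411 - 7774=  -  5363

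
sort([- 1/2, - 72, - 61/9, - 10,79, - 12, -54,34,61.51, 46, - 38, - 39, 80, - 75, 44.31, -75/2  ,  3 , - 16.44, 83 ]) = [ - 75, - 72, - 54, - 39, - 38, - 75/2, - 16.44, - 12, - 10, - 61/9 ,  -  1/2, 3, 34 , 44.31, 46, 61.51, 79, 80,83 ]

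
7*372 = 2604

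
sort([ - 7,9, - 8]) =[ - 8 , - 7, 9 ] 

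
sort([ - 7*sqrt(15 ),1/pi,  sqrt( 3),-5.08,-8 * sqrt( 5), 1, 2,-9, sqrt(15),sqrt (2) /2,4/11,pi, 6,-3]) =[ - 7*sqrt ( 15), - 8*sqrt(5),-9 , - 5.08,-3,1/pi,4/11,sqrt ( 2)/2,1 , sqrt ( 3),2,  pi, sqrt( 15),6]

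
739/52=14 + 11/52 =14.21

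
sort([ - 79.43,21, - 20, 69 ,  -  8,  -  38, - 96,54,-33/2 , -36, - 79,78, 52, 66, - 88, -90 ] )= [-96, - 90, - 88, - 79.43, -79,  -  38,-36, - 20, - 33/2, - 8,21,  52,  54,66, 69,  78 ] 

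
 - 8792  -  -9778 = 986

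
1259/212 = 1259/212  =  5.94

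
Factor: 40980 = 2^2*3^1*5^1*683^1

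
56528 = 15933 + 40595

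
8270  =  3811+4459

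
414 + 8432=8846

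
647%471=176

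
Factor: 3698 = 2^1 * 43^2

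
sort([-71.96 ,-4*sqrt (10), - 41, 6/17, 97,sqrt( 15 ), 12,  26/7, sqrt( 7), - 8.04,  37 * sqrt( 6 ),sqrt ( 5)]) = [ - 71.96, - 41, - 4* sqrt(10 ), - 8.04,6/17, sqrt( 5),  sqrt(7 ),26/7, sqrt( 15 ),12,37 *sqrt(6 ), 97 ] 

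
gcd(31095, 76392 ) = 9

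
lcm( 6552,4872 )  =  190008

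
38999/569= 38999/569 =68.54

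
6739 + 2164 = 8903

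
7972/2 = 3986= 3986.00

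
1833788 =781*2348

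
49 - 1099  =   - 1050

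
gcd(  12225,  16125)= 75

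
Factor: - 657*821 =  - 3^2*73^1 *821^1 = - 539397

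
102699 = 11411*9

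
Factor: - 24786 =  - 2^1*3^6*17^1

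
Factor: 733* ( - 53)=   -  53^1*733^1 = - 38849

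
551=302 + 249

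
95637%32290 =31057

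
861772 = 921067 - 59295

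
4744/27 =4744/27 = 175.70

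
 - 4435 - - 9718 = 5283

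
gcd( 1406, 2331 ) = 37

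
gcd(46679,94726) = 1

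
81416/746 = 40708/373 = 109.14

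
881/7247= 881/7247= 0.12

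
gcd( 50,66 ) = 2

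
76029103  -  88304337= - 12275234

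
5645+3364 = 9009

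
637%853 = 637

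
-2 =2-4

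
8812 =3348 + 5464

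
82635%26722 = 2469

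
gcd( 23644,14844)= 4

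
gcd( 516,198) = 6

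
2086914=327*6382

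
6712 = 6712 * 1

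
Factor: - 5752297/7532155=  - 5^ ( - 1)*23^( - 1)*1579^1 * 3643^1 * 65497^(-1)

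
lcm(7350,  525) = 7350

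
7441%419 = 318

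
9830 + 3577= 13407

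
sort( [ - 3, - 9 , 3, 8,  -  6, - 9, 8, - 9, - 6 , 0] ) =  [ -9, - 9, - 9, - 6, - 6, - 3,0,3, 8, 8]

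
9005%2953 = 146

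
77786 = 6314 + 71472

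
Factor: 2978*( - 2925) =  - 8710650 = - 2^1*3^2*5^2  *  13^1*1489^1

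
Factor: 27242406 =2^1 *3^4* 337^1*499^1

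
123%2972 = 123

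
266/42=6  +  1/3 = 6.33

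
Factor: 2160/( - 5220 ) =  - 2^2*3^1 * 29^( - 1) =- 12/29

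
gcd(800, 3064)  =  8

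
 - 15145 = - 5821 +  - 9324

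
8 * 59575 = 476600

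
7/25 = 7/25 = 0.28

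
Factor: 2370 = 2^1*3^1*5^1*79^1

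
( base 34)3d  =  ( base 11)a5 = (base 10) 115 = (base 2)1110011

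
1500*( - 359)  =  - 538500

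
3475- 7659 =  - 4184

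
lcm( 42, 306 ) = 2142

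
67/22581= 67/22581 = 0.00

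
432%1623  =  432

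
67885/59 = 67885/59 = 1150.59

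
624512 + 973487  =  1597999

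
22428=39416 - 16988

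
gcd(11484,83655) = 99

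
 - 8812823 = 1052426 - 9865249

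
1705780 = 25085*68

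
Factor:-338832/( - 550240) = 117/190 = 2^( - 1) * 3^2*5^(-1 )*13^1*19^ (  -  1)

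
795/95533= 795/95533= 0.01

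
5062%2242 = 578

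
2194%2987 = 2194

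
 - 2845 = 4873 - 7718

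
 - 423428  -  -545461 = 122033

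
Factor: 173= 173^1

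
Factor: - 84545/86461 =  - 5^1 *37^1 * 457^1*86461^( - 1)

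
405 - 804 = -399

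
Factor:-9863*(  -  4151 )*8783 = 7^2*593^1 * 1409^1 * 8783^1=359587552079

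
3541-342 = 3199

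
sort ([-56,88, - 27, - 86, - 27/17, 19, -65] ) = [ - 86, -65, - 56,-27 , - 27/17,19, 88]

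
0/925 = 0 = 0.00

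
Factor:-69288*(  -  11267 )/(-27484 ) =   -  195166974/6871 = - 2^1*3^1*19^1 * 593^1*2887^1*6871^( - 1)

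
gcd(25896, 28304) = 8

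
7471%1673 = 779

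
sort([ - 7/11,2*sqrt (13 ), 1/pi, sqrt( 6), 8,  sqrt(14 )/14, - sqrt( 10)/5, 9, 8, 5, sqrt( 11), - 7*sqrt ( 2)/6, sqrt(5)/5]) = [ - 7*sqrt( 2) /6, - 7/11, - sqrt( 10 )/5, sqrt(14) /14,  1/pi , sqrt( 5) /5, sqrt(6), sqrt( 11 ), 5, 2*sqrt(13), 8, 8,9 ]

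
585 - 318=267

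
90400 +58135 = 148535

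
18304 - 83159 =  -64855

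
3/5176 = 3/5176  =  0.00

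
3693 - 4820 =-1127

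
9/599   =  9/599 = 0.02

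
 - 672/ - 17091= 224/5697 = 0.04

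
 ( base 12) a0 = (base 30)40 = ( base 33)3L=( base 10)120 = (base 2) 1111000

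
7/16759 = 7/16759 = 0.00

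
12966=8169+4797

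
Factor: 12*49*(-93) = -54684= - 2^2*3^2*7^2 * 31^1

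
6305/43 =146 + 27/43  =  146.63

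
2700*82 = 221400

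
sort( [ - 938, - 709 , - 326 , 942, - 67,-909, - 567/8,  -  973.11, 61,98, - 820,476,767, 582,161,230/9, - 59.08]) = [ - 973.11, - 938, - 909, - 820, - 709, - 326, - 567/8, - 67,-59.08,230/9,61,  98,161,476,582, 767,942] 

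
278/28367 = 278/28367 = 0.01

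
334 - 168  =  166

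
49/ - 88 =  -49/88 = - 0.56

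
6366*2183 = 13896978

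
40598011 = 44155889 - 3557878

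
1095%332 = 99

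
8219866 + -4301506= 3918360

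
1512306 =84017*18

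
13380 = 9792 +3588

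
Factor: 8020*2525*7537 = 2^2 * 5^3*101^1*401^1*7537^1 = 152628018500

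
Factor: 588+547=5^1* 227^1 = 1135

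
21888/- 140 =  - 5472/35 = - 156.34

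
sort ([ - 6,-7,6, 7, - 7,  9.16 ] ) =[ - 7 , - 7,-6, 6, 7,9.16 ]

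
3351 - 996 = 2355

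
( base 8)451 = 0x129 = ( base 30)9r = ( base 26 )bb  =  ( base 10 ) 297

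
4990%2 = 0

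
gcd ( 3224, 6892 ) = 4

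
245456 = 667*368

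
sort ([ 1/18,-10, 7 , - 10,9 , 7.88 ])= [ - 10, - 10, 1/18,7, 7.88,  9]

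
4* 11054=44216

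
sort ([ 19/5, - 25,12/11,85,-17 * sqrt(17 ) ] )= [-17*sqrt ( 17),-25 , 12/11,19/5,85]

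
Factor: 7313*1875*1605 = 22007559375 = 3^2*5^5*71^1*103^1*107^1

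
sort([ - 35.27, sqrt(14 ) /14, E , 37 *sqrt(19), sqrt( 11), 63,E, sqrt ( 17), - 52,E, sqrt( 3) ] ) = [-52 ,-35.27,sqrt( 14)/14 , sqrt(3 )  ,  E,E,E, sqrt ( 11),sqrt( 17), 63,37*sqrt(19) ]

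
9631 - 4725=4906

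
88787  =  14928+73859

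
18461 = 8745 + 9716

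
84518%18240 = 11558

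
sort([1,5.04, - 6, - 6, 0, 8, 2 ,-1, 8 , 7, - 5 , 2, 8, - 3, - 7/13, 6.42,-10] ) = [ - 10, - 6, - 6, -5, - 3,-1, - 7/13,  0, 1,2, 2 , 5.04  ,  6.42,7,8, 8,  8]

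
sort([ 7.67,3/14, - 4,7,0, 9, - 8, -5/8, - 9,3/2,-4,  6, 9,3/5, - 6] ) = [ - 9, - 8, - 6, - 4, - 4, - 5/8,  0,3/14,3/5, 3/2, 6,7,7.67 , 9,9 ]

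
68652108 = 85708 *801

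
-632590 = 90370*( - 7 ) 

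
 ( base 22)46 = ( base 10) 94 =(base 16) 5E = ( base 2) 1011110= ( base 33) 2s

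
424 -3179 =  - 2755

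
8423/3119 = 2+2185/3119 = 2.70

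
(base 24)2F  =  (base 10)63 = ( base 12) 53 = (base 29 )25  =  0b111111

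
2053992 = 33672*61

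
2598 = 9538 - 6940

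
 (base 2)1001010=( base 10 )74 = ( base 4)1022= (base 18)42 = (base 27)2K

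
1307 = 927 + 380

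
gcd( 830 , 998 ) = 2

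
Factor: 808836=2^2*3^1*7^1 * 9629^1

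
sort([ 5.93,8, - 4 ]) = [ - 4,5.93, 8] 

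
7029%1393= 64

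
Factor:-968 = -2^3*11^2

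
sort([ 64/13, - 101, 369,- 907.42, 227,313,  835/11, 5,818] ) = [  -  907.42, - 101, 64/13, 5 , 835/11, 227 , 313, 369 , 818] 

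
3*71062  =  213186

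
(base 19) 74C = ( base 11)1A68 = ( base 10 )2615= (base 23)4LG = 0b101000110111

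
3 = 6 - 3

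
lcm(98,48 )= 2352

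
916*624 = 571584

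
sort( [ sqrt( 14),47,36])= [sqrt( 14 ),36,47]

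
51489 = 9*5721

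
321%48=33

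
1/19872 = 1/19872 = 0.00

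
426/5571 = 142/1857 = 0.08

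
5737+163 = 5900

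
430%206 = 18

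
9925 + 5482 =15407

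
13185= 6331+6854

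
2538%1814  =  724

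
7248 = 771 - -6477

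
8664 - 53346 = -44682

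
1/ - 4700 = - 1+4699/4700 = - 0.00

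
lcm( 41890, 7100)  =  418900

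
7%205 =7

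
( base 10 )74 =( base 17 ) 46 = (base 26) 2M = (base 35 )24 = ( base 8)112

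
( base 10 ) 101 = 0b1100101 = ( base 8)145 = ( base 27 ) 3K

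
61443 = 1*61443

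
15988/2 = 7994 = 7994.00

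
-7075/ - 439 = 16 + 51/439 = 16.12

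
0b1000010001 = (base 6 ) 2241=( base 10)529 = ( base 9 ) 647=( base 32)GH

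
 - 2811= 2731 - 5542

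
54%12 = 6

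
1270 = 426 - -844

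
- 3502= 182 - 3684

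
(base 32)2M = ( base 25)3b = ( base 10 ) 86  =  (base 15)5B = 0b1010110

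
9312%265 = 37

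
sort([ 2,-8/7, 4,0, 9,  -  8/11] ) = [ - 8/7,  -  8/11,0,2, 4, 9] 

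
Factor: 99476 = 2^2 * 13^1*1913^1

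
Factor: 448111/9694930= 2^ ( - 1 )*5^( - 1 )*7^(- 1 ) * 17^( - 1)*8147^(- 1 ) * 448111^1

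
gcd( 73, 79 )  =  1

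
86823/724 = 86823/724 =119.92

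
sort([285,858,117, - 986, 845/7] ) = [- 986 , 117, 845/7, 285,858] 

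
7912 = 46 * 172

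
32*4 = 128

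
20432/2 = 10216= 10216.00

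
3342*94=314148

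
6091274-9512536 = -3421262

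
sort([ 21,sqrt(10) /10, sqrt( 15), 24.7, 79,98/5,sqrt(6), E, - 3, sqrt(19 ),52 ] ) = [ - 3,sqrt( 10)/10, sqrt (6), E,sqrt( 15 ),sqrt ( 19), 98/5, 21, 24.7, 52,79 ] 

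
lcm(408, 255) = 2040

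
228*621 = 141588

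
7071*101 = 714171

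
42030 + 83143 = 125173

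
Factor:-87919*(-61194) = 5380115286 = 2^1*3^1*7^1*13^1*31^1*47^1*6763^1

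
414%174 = 66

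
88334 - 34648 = 53686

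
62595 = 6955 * 9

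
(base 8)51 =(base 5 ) 131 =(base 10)41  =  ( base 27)1E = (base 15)2B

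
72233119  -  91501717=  - 19268598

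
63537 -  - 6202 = 69739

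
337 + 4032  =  4369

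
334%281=53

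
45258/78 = 580 +3/13=580.23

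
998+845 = 1843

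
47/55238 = 47/55238= 0.00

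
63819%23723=16373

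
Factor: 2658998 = 2^1*1329499^1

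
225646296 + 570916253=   796562549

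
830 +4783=5613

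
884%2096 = 884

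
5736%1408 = 104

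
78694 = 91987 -13293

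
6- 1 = 5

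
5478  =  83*66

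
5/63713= 5/63713  =  0.00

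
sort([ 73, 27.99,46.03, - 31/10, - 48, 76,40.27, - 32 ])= [ - 48,-32, - 31/10,27.99,  40.27 , 46.03 , 73,  76] 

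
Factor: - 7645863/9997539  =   - 2548621/3332513 = - 67^( - 1 )*49739^(  -  1) *2548621^1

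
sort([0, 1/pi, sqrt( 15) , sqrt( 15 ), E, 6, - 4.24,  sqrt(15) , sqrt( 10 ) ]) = [ - 4.24 , 0,1/pi, E,sqrt( 10), sqrt( 15),sqrt( 15), sqrt(15 ), 6 ]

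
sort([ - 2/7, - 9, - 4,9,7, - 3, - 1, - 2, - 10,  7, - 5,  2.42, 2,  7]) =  [-10, - 9, - 5, - 4,-3, - 2,-1, - 2/7, 2,2.42,  7,  7,7,9]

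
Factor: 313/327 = 3^(-1 )*109^( -1)*313^1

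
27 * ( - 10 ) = -270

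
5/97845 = 1/19569 = 0.00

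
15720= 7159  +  8561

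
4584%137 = 63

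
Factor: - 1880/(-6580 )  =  2^1*7^(-1 ) =2/7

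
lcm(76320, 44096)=1984320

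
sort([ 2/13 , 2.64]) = [2/13, 2.64]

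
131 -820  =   - 689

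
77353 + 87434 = 164787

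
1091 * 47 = 51277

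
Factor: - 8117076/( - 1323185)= 2^2 * 3^1*5^( - 1 )*11^1*61493^1*264637^( - 1)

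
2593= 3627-1034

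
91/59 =1 + 32/59= 1.54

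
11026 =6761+4265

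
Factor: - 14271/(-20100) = 71/100 = 2^( - 2)*5^(  -  2)*71^1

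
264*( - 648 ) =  - 171072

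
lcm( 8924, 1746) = 80316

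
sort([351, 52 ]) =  [ 52,351 ]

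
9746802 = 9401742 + 345060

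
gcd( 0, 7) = 7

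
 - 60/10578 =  - 10/1763= - 0.01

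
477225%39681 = 1053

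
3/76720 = 3/76720= 0.00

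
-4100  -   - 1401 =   -  2699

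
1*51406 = 51406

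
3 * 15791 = 47373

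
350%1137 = 350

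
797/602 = 1 + 195/602=1.32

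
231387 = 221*1047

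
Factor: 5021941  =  947^1*5303^1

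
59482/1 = 59482 = 59482.00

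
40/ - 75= -8/15 = -0.53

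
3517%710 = 677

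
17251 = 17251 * 1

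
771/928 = 771/928=0.83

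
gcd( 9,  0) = 9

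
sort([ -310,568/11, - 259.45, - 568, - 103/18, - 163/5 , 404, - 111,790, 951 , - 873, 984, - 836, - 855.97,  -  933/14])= [-873, - 855.97,  -  836,- 568, - 310,-259.45, - 111 , - 933/14, - 163/5, - 103/18 , 568/11,404, 790, 951, 984 ] 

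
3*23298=69894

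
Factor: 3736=2^3*467^1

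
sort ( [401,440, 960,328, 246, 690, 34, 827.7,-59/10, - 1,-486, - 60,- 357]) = [ - 486, - 357, - 60,-59/10,  -  1, 34 , 246, 328, 401,  440,690, 827.7,  960] 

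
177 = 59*3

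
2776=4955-2179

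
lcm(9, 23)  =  207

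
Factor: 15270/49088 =7635/24544 = 2^( -5 )*3^1*5^1*13^ (  -  1 )*59^(-1)*509^1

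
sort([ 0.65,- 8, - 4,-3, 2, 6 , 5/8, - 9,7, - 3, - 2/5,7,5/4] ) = [-9, - 8,  -  4, - 3,  -  3,  -  2/5, 5/8,0.65,  5/4, 2, 6, 7,7]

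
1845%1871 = 1845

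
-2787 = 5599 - 8386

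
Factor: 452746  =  2^1*7^1*73^1 * 443^1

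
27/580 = 27/580 = 0.05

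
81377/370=81377/370=219.94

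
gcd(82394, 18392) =2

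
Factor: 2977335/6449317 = 3^2*5^1 * 7^(-1) * 109^1*607^1*921331^( - 1)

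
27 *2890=78030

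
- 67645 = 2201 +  - 69846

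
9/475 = 9/475 = 0.02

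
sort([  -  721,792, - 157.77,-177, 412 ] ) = [  -  721, - 177 ,-157.77, 412, 792 ]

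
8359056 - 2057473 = 6301583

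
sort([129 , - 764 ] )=[ - 764, 129]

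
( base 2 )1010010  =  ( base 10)82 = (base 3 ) 10001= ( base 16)52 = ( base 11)75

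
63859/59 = 63859/59 = 1082.36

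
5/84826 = 5/84826= 0.00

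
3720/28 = 930/7 = 132.86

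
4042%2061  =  1981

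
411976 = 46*8956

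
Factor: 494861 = 53^1*9337^1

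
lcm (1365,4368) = 21840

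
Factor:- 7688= - 2^3*31^2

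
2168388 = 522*4154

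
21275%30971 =21275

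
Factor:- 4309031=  - 31^1*97^1*1433^1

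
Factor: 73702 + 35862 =109564  =  2^2*7^2 * 13^1*43^1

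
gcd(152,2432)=152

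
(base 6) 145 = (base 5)230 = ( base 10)65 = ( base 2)1000001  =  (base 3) 2102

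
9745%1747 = 1010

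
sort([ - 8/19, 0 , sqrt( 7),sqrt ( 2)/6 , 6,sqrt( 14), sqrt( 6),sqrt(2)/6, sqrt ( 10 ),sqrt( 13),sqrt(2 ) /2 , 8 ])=[ - 8/19,0, sqrt(2 ) /6, sqrt (2)/6,sqrt(2) /2,  sqrt( 6), sqrt( 7 ),sqrt(10 ) , sqrt( 13 ) , sqrt(14 ),6, 8]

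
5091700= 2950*1726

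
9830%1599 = 236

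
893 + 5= 898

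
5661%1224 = 765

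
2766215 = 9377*295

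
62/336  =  31/168 = 0.18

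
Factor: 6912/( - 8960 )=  - 3^3*5^( - 1 ) *7^( - 1) = - 27/35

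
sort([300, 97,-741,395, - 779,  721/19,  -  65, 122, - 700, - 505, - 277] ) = [ - 779, - 741, - 700, - 505 , - 277, - 65,721/19, 97, 122, 300,395]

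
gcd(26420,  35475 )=5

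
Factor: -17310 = -2^1*3^1*5^1*577^1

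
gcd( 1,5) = 1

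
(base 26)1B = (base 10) 37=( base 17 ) 23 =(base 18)21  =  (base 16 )25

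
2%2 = 0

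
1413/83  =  17 + 2/83 = 17.02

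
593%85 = 83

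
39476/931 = 42 + 374/931= 42.40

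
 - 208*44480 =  - 9251840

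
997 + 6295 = 7292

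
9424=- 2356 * ( - 4 )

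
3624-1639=1985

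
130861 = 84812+46049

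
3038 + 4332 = 7370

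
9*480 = 4320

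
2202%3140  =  2202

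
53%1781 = 53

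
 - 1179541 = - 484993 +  - 694548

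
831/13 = 831/13 = 63.92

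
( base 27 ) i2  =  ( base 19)16d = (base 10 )488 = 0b111101000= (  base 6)2132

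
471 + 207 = 678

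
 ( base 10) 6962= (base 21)FGB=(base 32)6pi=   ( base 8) 15462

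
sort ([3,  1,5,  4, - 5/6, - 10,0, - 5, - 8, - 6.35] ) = [ - 10, - 8, - 6.35, - 5, - 5/6, 0,  1,3,  4, 5 ]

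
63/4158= 1/66=0.02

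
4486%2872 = 1614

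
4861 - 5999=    - 1138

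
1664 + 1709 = 3373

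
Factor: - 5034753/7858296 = -2^( - 3)*3^( - 2)*19^1*67^( - 1)*181^( - 1) * 29443^1 =- 559417/873144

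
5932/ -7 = -5932/7 = - 847.43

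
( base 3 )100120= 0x102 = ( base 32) 82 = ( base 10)258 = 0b100000010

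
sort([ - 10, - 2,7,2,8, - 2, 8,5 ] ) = [ - 10,  -  2, - 2,2, 5,7,8,8 ] 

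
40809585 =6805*5997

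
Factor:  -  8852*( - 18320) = 2^6*5^1*229^1*2213^1 = 162168640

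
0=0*82302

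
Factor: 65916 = 2^2*3^2*1831^1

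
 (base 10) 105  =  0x69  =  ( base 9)126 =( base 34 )33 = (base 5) 410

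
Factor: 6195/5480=1239/1096 = 2^ (- 3 )*3^1*  7^1*59^1*137^( - 1)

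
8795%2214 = 2153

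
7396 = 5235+2161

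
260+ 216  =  476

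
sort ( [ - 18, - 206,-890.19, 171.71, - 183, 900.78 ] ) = [ - 890.19, - 206, - 183, - 18, 171.71,900.78]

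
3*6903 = 20709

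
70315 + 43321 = 113636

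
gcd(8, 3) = 1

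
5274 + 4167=9441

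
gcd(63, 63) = 63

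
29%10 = 9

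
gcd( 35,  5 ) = 5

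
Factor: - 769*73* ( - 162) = 2^1*3^4*73^1*769^1 = 9094194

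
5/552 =5/552=0.01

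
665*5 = 3325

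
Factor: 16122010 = 2^1*5^1*37^1*43573^1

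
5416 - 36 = 5380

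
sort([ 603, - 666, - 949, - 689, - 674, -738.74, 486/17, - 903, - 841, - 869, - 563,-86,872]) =[ - 949, - 903, - 869, - 841, - 738.74, - 689, - 674, - 666,-563, - 86,486/17 , 603, 872 ]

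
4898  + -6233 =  - 1335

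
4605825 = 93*49525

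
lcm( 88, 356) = 7832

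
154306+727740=882046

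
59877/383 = 59877/383 = 156.34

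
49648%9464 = 2328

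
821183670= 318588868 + 502594802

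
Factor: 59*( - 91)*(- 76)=408044=2^2 * 7^1 * 13^1*19^1*59^1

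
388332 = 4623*84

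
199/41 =4+35/41   =  4.85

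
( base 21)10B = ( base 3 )121202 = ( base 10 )452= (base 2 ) 111000100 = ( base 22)KC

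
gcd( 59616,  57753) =1863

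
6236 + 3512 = 9748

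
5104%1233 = 172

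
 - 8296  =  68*( - 122)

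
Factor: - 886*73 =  - 64678 = - 2^1 * 73^1*443^1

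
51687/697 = 51687/697 = 74.16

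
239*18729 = 4476231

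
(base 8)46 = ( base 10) 38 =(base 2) 100110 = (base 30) 18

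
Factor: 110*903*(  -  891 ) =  - 2^1*3^5*5^1*7^1*11^2*43^1= - 88503030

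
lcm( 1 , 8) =8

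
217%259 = 217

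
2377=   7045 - 4668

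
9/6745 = 9/6745 = 0.00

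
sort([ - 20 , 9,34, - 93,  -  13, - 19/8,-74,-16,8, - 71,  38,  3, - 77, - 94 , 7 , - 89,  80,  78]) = [-94,  -  93,- 89, - 77,  -  74 , - 71 , - 20, - 16,-13, - 19/8, 3 , 7,  8,  9, 34, 38, 78, 80 ] 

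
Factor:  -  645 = -3^1*5^1*43^1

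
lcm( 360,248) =11160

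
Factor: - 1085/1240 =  - 7/8 = - 2^( - 3) * 7^1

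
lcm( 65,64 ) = 4160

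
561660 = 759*740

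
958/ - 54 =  -18 + 7/27 =- 17.74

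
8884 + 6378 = 15262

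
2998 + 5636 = 8634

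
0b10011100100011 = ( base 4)2130203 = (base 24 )H9B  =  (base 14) 3919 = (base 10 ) 10019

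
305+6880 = 7185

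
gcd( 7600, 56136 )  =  8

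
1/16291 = 1/16291 = 0.00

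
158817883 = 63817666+95000217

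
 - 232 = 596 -828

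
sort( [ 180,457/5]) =[457/5 , 180] 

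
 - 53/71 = -1 + 18/71 = - 0.75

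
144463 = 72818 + 71645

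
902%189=146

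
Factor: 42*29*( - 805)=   -2^1*3^1*5^1*  7^2*23^1*29^1 = - 980490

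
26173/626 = 41 + 507/626 =41.81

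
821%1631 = 821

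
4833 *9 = 43497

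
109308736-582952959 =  - 473644223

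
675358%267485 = 140388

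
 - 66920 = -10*6692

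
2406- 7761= - 5355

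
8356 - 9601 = -1245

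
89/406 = 89/406 = 0.22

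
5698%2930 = 2768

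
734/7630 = 367/3815 =0.10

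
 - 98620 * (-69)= 6804780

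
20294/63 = 322+8/63 = 322.13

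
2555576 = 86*29716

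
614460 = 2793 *220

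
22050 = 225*98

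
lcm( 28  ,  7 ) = 28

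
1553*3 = 4659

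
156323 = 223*701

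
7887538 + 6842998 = 14730536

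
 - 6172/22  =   - 281 + 5/11 = - 280.55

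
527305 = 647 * 815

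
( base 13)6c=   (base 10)90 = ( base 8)132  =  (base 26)3C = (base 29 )33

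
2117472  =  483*4384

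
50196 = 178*282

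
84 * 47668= 4004112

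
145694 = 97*1502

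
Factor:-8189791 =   -  41^1*199751^1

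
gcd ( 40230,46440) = 270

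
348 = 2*174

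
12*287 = 3444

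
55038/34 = 1618 + 13/17 = 1618.76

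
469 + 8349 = 8818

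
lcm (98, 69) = 6762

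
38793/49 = 791 + 34/49 = 791.69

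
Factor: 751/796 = 2^( - 2)*199^( - 1 )*751^1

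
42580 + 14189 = 56769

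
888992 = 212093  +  676899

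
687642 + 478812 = 1166454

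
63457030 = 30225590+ 33231440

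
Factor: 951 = 3^1* 317^1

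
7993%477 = 361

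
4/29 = 4/29 = 0.14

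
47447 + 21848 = 69295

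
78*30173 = 2353494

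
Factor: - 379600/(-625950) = 2^3*3^( - 2)*73^1 * 107^(-1) = 584/963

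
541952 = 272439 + 269513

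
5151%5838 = 5151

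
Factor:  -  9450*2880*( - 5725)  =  2^7 * 3^5 * 5^5*7^1*229^1 = 155811600000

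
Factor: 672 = 2^5*3^1*7^1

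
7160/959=7  +  447/959 = 7.47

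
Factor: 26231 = 17^1*1543^1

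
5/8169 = 5/8169 = 0.00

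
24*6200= 148800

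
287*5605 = 1608635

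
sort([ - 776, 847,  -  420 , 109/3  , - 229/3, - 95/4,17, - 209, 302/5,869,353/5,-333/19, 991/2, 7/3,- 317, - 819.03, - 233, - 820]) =[ - 820, - 819.03,- 776,  -  420, - 317, - 233, - 209, - 229/3 , - 95/4, - 333/19,7/3, 17, 109/3,302/5,  353/5,  991/2,847,869]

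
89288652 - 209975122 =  - 120686470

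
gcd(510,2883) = 3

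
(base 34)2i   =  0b1010110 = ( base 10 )86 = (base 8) 126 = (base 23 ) 3H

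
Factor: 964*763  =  735532 = 2^2*7^1 * 109^1  *241^1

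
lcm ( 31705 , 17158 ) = 1458430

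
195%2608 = 195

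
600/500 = 1 + 1/5 = 1.20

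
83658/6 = 13943  =  13943.00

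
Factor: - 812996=- 2^2 * 203249^1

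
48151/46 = 48151/46 = 1046.76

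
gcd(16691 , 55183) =1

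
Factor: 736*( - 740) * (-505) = 275043200 = 2^7*5^2*23^1*37^1*101^1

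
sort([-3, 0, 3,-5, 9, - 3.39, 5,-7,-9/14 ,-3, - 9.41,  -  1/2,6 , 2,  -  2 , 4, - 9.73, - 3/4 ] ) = [ -9.73, - 9.41, - 7, - 5,  -  3.39,-3,  -  3,-2, - 3/4 , - 9/14 , - 1/2,  0, 2,  3, 4, 5, 6, 9 ] 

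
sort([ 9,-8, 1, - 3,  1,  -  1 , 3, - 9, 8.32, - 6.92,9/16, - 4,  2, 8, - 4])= [ - 9, - 8, - 6.92, - 4, - 4, - 3, - 1,9/16,1 , 1,2 , 3,  8,8.32,9 ] 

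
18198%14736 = 3462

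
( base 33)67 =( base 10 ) 205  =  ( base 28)79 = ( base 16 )cd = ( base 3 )21121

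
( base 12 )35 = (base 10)41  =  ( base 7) 56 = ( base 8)51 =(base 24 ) 1h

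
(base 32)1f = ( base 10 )47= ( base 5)142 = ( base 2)101111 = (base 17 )2d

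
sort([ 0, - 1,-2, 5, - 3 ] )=[ - 3,-2,-1,0,5] 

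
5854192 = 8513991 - 2659799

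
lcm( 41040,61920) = 3529440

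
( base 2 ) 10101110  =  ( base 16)ae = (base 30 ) 5o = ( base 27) 6C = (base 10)174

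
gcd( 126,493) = 1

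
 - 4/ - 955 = 4/955 = 0.00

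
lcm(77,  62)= 4774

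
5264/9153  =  5264/9153 =0.58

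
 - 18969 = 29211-48180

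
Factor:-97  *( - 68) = 6596= 2^2 * 17^1  *97^1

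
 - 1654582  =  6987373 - 8641955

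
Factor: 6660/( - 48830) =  - 666/4883 = -2^1* 3^2*19^ ( - 1 )*37^1 * 257^( -1)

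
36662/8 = 4582+3/4=4582.75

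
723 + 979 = 1702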